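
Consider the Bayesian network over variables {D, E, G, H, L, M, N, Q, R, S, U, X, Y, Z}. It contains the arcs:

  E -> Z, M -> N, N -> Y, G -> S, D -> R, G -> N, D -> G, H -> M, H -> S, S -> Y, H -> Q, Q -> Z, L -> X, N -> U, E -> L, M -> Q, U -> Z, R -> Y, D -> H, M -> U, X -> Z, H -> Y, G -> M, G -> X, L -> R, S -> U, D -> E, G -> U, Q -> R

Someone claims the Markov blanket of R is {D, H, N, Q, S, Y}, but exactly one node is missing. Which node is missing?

Children of R: Y.
R has parents D, L, Q.
For each child, the remaining parents (spouses of R):
  Y's other parents are H, N, S.
MB(R) = {D, H, L, N, Q, S, Y}.
Comparing with the claimed set, L is missing.

L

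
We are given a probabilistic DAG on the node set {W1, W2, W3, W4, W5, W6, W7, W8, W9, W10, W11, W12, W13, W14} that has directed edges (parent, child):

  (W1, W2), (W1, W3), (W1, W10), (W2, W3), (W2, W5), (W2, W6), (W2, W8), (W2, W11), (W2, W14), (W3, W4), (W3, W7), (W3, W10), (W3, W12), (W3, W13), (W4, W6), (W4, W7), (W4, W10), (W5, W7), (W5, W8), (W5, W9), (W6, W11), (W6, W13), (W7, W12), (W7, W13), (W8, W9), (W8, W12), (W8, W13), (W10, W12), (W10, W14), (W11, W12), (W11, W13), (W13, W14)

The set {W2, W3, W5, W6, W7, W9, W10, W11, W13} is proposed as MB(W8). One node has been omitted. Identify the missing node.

W12

A node's Markov blanket = Pa ∪ Ch ∪ (parents of Ch other than the node itself).
W8's children: W9, W12, W13.
Pa(W8) = {W2, W5}.
Co-parents of W8 (other parents of its children):
  W9 also has parent W5.
  parents(W12) \ {W8} = {W3, W7, W10, W11}.
  W13 also has parents W3, W6, W7, W11.
MB(W8) = {W2, W3, W5, W6, W7, W9, W10, W11, W12, W13}.
Comparing with the claimed set, W12 is missing.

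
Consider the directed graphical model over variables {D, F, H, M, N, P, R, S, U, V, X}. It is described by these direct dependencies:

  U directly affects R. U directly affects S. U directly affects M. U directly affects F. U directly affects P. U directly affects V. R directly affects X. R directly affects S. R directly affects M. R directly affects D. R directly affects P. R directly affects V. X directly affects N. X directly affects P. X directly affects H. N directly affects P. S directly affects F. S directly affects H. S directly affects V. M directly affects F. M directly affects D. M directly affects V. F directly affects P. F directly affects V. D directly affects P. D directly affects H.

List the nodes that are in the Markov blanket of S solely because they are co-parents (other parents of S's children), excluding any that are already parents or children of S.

{D, M, X}

Children of S: F, H, V.
  F's other parents are M, U.
  H also has parents D, X.
  parents(V) \ {S} = {F, M, R, U}.
Excluding nodes already adjacent to S (F, H, R, U, V), the co-parent-only contribution is {D, M, X}.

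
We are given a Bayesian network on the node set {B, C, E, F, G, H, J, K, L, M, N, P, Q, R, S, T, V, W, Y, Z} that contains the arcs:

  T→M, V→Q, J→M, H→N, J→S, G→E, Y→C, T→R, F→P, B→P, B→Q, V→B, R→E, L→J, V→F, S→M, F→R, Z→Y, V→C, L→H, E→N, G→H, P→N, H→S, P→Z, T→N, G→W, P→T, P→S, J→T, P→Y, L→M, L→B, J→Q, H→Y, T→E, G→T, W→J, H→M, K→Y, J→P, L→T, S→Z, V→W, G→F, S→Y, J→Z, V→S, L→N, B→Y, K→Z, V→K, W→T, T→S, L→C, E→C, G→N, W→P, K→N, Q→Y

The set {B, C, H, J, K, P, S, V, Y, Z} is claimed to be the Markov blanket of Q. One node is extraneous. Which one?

Q's children: Y.
Q's parents: B, J, V.
Other parents of Q's children:
  Y: B, H, K, P, S, Z
MB(Q) = {B, H, J, K, P, S, V, Y, Z}.
C is neither a parent, child, nor co-parent of Q, so it does not belong.

C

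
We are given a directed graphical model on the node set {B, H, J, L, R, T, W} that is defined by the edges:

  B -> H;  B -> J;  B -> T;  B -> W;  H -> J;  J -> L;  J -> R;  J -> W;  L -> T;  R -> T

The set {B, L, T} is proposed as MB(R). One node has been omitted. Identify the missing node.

Pa(R) = {J}.
R has child T.
Other parents of R's children:
  T: B, L
MB(R) = {B, J, L, T}.
Comparing with the claimed set, J is missing.

J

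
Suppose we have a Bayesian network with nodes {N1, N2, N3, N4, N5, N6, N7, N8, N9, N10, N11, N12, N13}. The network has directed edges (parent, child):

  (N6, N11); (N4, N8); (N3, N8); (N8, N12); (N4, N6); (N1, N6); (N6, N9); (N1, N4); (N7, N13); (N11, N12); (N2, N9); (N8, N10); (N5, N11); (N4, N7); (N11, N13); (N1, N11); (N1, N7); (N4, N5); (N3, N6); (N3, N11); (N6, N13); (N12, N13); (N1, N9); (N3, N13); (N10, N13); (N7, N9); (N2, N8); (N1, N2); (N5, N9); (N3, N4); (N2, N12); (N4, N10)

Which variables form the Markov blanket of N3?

{N1, N2, N4, N5, N6, N7, N8, N10, N11, N12, N13}

A node's Markov blanket = Pa ∪ Ch ∪ (parents of Ch other than the node itself).
Ch(N3) = {N4, N6, N8, N11, N13}.
N3's parents: none.
Parents of each child, excluding N3:
  N4: N1
  N6: N1, N4
  N8: N2, N4
  N11: N1, N5, N6
  N13: N6, N7, N10, N11, N12
Union: {} ∪ {N4, N6, N8, N11, N13} ∪ {N1, N2, N4, N5, N6, N7, N10, N11, N12} = {N1, N2, N4, N5, N6, N7, N8, N10, N11, N12, N13}.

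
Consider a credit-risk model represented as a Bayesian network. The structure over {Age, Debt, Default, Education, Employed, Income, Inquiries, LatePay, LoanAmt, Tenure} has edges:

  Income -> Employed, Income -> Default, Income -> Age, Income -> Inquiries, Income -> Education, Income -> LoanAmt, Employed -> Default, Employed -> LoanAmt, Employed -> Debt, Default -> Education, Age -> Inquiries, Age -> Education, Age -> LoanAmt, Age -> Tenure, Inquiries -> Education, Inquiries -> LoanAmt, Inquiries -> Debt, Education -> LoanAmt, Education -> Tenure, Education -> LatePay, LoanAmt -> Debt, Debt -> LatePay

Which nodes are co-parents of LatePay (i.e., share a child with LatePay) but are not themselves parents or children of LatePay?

{}

LatePay has no children, so it has no co-parents. The set is empty.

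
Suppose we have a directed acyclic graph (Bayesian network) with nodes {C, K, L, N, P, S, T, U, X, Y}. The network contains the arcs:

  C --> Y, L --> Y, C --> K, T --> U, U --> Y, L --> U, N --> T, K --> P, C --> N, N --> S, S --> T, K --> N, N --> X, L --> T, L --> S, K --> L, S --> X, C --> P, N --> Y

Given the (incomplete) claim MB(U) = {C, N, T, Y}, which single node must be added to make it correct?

Pa(U) = {L, T}.
U has child Y.
Other parents of U's children:
  Y: C, L, N
MB(U) = {C, L, N, T, Y}.
Comparing with the claimed set, L is missing.

L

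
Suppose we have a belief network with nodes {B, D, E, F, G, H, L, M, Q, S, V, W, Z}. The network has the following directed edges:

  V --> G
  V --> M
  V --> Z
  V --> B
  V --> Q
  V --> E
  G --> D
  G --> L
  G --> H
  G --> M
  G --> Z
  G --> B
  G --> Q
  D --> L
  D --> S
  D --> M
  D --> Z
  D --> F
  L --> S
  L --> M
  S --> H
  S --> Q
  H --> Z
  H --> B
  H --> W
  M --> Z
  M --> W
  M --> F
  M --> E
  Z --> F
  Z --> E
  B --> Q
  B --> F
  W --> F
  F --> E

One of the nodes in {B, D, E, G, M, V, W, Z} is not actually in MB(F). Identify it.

A node's Markov blanket = Pa ∪ Ch ∪ (parents of Ch other than the node itself).
Pa(F) = {B, D, M, W, Z}.
F has child E.
Co-parents of F (other parents of its children):
  E's other parents are M, V, Z.
MB(F) = {B, D, E, M, V, W, Z}.
G is neither a parent, child, nor co-parent of F, so it does not belong.

G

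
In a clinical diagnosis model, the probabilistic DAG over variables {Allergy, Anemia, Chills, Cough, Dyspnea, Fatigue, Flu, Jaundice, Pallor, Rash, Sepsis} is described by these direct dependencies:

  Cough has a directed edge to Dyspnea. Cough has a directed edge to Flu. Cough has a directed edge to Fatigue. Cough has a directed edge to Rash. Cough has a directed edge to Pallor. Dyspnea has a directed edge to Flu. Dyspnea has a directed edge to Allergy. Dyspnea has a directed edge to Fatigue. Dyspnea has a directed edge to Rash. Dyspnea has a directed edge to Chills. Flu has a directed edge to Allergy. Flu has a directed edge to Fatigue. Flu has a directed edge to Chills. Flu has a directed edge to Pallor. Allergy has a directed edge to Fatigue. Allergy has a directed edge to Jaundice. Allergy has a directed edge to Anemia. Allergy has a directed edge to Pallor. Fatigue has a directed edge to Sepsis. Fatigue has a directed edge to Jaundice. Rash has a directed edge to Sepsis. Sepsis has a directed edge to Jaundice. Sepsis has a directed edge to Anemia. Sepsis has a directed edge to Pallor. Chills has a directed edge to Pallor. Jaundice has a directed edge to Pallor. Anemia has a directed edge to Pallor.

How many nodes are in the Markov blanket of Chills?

8

The Markov blanket of a node is its parents, its children, and the other parents of its children.
Chills's parents: Dyspnea, Flu.
Chills has child Pallor.
For each child, the remaining parents (spouses of Chills):
  parents(Pallor) \ {Chills} = {Allergy, Anemia, Cough, Flu, Jaundice, Sepsis}.
MB(Chills) = {Allergy, Anemia, Cough, Dyspnea, Flu, Jaundice, Pallor, Sepsis}, which has 8 nodes.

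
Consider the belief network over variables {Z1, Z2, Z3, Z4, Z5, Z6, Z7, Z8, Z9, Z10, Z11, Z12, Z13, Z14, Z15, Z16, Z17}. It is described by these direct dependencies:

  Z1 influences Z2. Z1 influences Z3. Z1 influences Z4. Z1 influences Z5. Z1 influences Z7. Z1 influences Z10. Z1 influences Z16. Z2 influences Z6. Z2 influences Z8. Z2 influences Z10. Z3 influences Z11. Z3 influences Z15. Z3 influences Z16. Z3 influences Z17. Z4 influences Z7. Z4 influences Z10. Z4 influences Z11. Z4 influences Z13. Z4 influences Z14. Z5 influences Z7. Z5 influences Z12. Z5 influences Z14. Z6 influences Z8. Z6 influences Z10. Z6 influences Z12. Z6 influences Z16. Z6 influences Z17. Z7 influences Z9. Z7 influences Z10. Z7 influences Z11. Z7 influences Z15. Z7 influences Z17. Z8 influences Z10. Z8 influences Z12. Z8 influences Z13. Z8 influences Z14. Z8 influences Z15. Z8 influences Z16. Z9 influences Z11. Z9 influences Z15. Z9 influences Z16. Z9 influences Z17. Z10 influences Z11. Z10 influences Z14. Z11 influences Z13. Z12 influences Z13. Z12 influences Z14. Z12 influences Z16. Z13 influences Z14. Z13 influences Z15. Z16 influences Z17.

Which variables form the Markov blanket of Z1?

{Z2, Z3, Z4, Z5, Z6, Z7, Z8, Z9, Z10, Z12, Z16}

Z1's children: Z2, Z3, Z4, Z5, Z7, Z10, Z16.
Z1 has no parents.
Parents of each child, excluding Z1:
  Z2: —
  Z3: —
  Z4: —
  Z5: —
  Z7: Z4, Z5
  Z10: Z2, Z4, Z6, Z7, Z8
  Z16: Z3, Z6, Z8, Z9, Z12
Taking the union gives {Z2, Z3, Z4, Z5, Z6, Z7, Z8, Z9, Z10, Z12, Z16}.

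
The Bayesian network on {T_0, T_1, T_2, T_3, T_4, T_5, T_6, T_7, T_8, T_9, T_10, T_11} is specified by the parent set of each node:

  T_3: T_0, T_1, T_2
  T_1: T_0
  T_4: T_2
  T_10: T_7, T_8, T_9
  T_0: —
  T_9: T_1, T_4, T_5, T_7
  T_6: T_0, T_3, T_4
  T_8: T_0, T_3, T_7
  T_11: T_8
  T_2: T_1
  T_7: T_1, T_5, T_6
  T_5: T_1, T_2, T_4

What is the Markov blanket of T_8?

T_8's children: T_10, T_11.
Pa(T_8) = {T_0, T_3, T_7}.
For each child, the remaining parents (spouses of T_8):
  parents(T_10) \ {T_8} = {T_7, T_9}.
  T_11 has no other parent.
So the Markov blanket of T_8 is {T_0, T_3, T_7, T_9, T_10, T_11}.

{T_0, T_3, T_7, T_9, T_10, T_11}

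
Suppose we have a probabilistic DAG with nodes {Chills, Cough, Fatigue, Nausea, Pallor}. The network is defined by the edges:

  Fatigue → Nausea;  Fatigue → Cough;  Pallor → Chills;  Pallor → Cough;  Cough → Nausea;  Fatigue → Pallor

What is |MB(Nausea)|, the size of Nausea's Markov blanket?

By definition, MB(Nausea) is built from Nausea's parents, Nausea's children, and the co-parents of Nausea.
Nausea has parents Cough, Fatigue.
Nausea has no children.
With no children, Nausea has no spouses; the co-parent set is empty.
MB(Nausea) = {Cough, Fatigue}, which has 2 nodes.

2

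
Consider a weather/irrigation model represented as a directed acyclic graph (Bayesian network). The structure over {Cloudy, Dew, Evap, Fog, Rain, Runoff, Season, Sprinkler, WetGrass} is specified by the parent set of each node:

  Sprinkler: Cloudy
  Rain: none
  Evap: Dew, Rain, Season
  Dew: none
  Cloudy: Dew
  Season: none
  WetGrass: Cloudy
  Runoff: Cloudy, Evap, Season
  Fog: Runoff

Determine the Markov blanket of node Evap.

{Cloudy, Dew, Rain, Runoff, Season}

Pa(Evap) = {Dew, Rain, Season}.
Children of Evap: Runoff.
Co-parents of Evap (other parents of its children):
  Runoff: Cloudy, Season
Taking the union gives {Cloudy, Dew, Rain, Runoff, Season}.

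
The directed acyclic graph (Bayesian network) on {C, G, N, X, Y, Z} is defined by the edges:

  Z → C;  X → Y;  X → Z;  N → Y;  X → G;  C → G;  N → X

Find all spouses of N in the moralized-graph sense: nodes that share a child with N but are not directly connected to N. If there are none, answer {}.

Children of N: X, Y.
  X: —
  Y: X
Excluding nodes already adjacent to N (X, Y), the co-parent-only contribution is {}.

{}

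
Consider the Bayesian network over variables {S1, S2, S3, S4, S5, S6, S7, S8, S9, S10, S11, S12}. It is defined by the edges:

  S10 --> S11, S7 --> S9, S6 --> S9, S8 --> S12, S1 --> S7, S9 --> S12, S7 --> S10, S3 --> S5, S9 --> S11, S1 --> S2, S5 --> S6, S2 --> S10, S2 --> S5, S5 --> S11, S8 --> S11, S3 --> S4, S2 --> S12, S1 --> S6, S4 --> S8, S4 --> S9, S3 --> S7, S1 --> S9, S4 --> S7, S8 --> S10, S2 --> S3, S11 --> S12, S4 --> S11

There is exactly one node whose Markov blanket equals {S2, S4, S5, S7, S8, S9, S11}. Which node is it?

S10

The target node must have every member of {S2, S4, S5, S7, S8, S9, S11} as a parent, child, or co-parent, and no others.
Parents of S10: S2, S7, S8; children: S11; co-parents: S4, S5, S8, S9.
These exactly cover the given set, so the node is S10.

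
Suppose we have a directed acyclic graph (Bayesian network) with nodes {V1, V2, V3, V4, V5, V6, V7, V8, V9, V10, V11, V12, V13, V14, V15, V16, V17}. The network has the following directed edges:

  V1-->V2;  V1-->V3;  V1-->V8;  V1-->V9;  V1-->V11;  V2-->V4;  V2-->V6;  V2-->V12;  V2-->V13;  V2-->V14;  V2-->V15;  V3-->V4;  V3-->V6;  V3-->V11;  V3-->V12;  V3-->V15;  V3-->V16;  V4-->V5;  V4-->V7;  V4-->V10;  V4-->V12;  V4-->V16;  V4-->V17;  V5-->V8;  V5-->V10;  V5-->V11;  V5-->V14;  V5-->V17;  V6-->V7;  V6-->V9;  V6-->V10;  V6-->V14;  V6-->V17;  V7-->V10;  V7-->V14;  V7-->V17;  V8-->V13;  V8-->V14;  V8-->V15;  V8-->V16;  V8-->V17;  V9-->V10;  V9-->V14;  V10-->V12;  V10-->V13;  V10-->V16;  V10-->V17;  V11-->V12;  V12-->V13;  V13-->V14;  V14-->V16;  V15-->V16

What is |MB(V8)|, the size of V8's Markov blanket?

The Markov blanket of a node is its parents, its children, and the other parents of its children.
V8's parents: V1, V5.
Ch(V8) = {V13, V14, V15, V16, V17}.
For each child, the remaining parents (spouses of V8):
  V13: V2, V10, V12
  V14: V2, V5, V6, V7, V9, V13
  V15: V2, V3
  V16: V3, V4, V10, V14, V15
  V17: V4, V5, V6, V7, V10
MB(V8) = {V1, V2, V3, V4, V5, V6, V7, V9, V10, V12, V13, V14, V15, V16, V17}, which has 15 nodes.

15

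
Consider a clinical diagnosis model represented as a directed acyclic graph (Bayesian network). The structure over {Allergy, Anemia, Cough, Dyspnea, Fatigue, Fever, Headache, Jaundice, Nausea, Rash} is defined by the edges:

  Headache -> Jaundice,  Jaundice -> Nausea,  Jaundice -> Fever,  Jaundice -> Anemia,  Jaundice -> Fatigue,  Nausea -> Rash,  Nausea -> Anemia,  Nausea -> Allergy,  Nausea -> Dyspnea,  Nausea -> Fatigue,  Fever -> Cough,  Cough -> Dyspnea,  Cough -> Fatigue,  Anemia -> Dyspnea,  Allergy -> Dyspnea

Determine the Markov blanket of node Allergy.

{Anemia, Cough, Dyspnea, Nausea}

Pa(Allergy) = {Nausea}.
Allergy's children: Dyspnea.
For each child, the remaining parents (spouses of Allergy):
  Dyspnea: Anemia, Cough, Nausea
So the Markov blanket of Allergy is {Anemia, Cough, Dyspnea, Nausea}.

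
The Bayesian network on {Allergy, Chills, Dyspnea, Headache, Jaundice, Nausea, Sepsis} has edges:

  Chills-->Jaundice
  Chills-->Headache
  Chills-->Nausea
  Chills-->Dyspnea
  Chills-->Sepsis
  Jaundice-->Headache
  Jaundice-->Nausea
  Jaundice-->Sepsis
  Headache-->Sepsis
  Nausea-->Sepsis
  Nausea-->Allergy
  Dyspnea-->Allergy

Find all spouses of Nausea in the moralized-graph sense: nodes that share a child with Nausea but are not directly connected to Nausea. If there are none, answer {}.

Children of Nausea: Allergy, Sepsis.
  Sepsis also has parents Chills, Headache, Jaundice.
  Allergy also has parent Dyspnea.
Excluding nodes already adjacent to Nausea (Allergy, Chills, Jaundice, Sepsis), the co-parent-only contribution is {Dyspnea, Headache}.

{Dyspnea, Headache}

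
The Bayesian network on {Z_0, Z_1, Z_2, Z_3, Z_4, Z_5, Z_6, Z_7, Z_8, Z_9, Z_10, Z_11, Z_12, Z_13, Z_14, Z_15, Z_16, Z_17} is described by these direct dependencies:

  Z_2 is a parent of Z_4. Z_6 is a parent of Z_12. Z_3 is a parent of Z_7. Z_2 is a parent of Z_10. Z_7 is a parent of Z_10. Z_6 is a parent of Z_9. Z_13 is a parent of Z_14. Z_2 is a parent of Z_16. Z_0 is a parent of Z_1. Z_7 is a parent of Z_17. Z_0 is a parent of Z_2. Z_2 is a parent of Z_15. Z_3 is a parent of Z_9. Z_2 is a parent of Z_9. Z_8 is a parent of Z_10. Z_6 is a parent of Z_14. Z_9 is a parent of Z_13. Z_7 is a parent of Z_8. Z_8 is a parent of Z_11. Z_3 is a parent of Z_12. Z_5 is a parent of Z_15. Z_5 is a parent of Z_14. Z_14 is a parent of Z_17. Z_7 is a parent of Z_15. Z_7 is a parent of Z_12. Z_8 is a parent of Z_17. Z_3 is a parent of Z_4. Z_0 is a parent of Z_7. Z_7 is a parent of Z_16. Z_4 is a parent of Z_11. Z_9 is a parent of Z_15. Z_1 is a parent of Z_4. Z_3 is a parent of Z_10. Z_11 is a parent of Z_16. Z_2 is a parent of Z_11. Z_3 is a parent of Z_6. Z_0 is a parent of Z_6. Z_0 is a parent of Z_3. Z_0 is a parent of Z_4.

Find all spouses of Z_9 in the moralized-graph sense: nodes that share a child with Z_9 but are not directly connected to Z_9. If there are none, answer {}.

{Z_5, Z_7}

Children of Z_9: Z_13, Z_15.
  Z_13 has no other parent.
  Z_15 also has parents Z_2, Z_5, Z_7.
Excluding nodes already adjacent to Z_9 (Z_2, Z_3, Z_6, Z_13, Z_15), the co-parent-only contribution is {Z_5, Z_7}.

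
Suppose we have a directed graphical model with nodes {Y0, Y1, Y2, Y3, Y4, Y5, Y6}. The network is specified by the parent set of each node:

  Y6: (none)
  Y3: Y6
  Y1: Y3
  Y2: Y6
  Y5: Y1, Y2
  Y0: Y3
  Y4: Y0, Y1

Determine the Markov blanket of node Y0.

{Y1, Y3, Y4}

Y0 has parent Y3.
Y0's children: Y4.
Parents of each child, excluding Y0:
  parents(Y4) \ {Y0} = {Y1}.
Union: {Y3} ∪ {Y4} ∪ {Y1} = {Y1, Y3, Y4}.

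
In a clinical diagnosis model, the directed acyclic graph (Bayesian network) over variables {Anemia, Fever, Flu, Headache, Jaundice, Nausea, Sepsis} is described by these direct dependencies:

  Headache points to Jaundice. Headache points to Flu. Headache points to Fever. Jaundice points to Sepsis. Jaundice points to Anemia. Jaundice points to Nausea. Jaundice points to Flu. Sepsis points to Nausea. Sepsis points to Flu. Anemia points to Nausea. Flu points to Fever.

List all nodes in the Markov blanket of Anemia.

{Jaundice, Nausea, Sepsis}

Anemia's parents: Jaundice.
Ch(Anemia) = {Nausea}.
Other parents of Anemia's children:
  parents(Nausea) \ {Anemia} = {Jaundice, Sepsis}.
MB(Anemia) = {Jaundice, Nausea, Sepsis}.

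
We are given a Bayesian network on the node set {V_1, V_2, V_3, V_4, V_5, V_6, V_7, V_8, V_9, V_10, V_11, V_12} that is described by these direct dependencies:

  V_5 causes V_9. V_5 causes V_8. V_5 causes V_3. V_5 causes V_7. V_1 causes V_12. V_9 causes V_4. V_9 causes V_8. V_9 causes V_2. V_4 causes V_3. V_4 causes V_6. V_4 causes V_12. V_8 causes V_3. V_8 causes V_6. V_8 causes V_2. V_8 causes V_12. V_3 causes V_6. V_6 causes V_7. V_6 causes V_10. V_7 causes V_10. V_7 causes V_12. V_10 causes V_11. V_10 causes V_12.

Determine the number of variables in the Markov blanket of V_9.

V_9 has children V_2, V_4, V_8.
V_9 has parent V_5.
Co-parents of V_9 (other parents of its children):
  V_4 has no other parent.
  V_8 also has parent V_5.
  V_2's other parent is V_8.
MB(V_9) = {V_2, V_4, V_5, V_8}, which has 4 nodes.

4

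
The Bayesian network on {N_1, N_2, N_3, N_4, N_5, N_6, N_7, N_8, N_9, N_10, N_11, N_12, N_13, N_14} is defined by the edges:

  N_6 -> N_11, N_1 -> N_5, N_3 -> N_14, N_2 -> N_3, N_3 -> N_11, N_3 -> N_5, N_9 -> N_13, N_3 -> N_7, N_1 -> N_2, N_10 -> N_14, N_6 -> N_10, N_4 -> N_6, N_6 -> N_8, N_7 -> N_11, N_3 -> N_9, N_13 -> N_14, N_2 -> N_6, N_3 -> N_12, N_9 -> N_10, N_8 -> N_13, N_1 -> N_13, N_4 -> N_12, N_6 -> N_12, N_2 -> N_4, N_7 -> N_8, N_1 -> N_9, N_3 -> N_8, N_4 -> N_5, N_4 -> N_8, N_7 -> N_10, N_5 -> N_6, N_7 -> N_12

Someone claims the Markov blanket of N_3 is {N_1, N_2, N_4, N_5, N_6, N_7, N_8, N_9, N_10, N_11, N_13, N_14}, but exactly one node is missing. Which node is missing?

A node's Markov blanket = Pa ∪ Ch ∪ (parents of Ch other than the node itself).
Children of N_3: N_5, N_7, N_8, N_9, N_11, N_12, N_14.
N_3 has parent N_2.
Parents of each child, excluding N_3:
  N_5 also has parents N_1, N_4.
  N_7: no additional parents.
  N_8 also has parents N_4, N_6, N_7.
  N_9 also has parent N_1.
  N_11 also has parents N_6, N_7.
  N_12 also has parents N_4, N_6, N_7.
  N_14's other parents are N_10, N_13.
MB(N_3) = {N_1, N_2, N_4, N_5, N_6, N_7, N_8, N_9, N_10, N_11, N_12, N_13, N_14}.
Comparing with the claimed set, N_12 is missing.

N_12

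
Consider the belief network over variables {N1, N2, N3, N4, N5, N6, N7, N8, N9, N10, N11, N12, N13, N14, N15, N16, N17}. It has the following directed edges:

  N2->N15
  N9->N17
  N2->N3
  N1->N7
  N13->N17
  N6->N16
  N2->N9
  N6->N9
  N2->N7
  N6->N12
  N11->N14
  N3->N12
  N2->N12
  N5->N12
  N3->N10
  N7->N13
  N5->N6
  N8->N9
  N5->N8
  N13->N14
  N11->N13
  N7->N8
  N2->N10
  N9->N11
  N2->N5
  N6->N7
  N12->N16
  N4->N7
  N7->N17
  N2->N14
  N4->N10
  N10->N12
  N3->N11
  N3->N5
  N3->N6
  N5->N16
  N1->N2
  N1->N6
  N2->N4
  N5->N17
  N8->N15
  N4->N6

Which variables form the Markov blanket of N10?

The Markov blanket of a node is its parents, its children, and the other parents of its children.
N10's children: N12.
Pa(N10) = {N2, N3, N4}.
Other parents of N10's children:
  parents(N12) \ {N10} = {N2, N3, N5, N6}.
Taking the union gives {N2, N3, N4, N5, N6, N12}.

{N2, N3, N4, N5, N6, N12}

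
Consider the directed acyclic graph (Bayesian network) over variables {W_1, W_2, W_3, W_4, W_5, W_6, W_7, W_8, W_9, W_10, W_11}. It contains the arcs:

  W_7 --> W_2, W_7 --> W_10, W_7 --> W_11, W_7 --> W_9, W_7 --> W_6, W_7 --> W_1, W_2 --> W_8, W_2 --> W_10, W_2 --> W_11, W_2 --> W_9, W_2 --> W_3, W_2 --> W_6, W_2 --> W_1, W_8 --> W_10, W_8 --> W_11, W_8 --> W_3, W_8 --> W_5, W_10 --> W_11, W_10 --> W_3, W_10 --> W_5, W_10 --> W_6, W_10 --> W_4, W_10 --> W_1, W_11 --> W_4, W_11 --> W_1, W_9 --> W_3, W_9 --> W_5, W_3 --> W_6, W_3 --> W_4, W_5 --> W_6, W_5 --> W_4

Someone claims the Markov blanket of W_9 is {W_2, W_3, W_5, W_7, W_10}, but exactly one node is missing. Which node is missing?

W_8

W_9's parents: W_2, W_7.
Ch(W_9) = {W_3, W_5}.
Co-parents of W_9 (other parents of its children):
  parents(W_3) \ {W_9} = {W_2, W_8, W_10}.
  parents(W_5) \ {W_9} = {W_8, W_10}.
MB(W_9) = {W_2, W_3, W_5, W_7, W_8, W_10}.
Comparing with the claimed set, W_8 is missing.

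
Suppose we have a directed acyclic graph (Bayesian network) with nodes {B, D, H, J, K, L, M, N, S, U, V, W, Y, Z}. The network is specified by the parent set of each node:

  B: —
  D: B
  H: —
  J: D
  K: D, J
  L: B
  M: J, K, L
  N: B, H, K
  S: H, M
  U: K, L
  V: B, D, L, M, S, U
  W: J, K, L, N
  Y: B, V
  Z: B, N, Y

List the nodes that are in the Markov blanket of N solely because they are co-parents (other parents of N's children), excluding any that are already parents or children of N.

{J, L, Y}

Children of N: W, Z.
  parents(W) \ {N} = {J, K, L}.
  parents(Z) \ {N} = {B, Y}.
Excluding nodes already adjacent to N (B, H, K, W, Z), the co-parent-only contribution is {J, L, Y}.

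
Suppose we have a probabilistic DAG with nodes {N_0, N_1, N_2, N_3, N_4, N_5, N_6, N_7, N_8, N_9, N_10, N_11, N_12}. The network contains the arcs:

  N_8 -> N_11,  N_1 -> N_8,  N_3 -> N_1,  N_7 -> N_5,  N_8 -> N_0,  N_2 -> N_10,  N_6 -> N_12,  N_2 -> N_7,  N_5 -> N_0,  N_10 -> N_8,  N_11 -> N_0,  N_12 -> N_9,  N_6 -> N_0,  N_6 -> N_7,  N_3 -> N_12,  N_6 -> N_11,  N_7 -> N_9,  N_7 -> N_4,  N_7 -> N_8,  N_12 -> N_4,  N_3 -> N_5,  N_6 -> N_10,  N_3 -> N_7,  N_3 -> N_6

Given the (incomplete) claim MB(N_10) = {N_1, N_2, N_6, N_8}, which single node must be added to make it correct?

The Markov blanket of a node is its parents, its children, and the other parents of its children.
N_10 has parents N_2, N_6.
N_10 has child N_8.
Co-parents of N_10 (other parents of its children):
  N_8: N_1, N_7
MB(N_10) = {N_1, N_2, N_6, N_7, N_8}.
Comparing with the claimed set, N_7 is missing.

N_7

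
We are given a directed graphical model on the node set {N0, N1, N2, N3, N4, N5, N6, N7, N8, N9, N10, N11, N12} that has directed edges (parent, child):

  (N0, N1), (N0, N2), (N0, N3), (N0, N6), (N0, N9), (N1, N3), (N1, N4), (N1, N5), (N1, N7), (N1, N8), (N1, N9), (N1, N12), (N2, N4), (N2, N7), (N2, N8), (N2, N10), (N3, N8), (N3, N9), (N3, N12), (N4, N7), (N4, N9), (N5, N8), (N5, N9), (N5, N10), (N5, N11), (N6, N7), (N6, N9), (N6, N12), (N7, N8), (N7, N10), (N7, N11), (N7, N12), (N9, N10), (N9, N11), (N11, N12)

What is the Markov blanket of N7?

Pa(N7) = {N1, N2, N4, N6}.
N7's children: N8, N10, N11, N12.
Parents of each child, excluding N7:
  N8 also has parents N1, N2, N3, N5.
  N10 also has parents N2, N5, N9.
  N11 also has parents N5, N9.
  N12's other parents are N1, N3, N6, N11.
MB(N7) = {N1, N2, N3, N4, N5, N6, N8, N9, N10, N11, N12}.

{N1, N2, N3, N4, N5, N6, N8, N9, N10, N11, N12}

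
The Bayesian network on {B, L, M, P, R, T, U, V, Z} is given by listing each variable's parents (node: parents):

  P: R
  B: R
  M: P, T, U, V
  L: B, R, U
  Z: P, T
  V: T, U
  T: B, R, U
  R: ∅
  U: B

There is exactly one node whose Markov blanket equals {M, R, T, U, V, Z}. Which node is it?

The target node must have every member of {M, R, T, U, V, Z} as a parent, child, or co-parent, and no others.
Parents of P: R; children: M, Z; co-parents: T, U, V.
These exactly cover the given set, so the node is P.

P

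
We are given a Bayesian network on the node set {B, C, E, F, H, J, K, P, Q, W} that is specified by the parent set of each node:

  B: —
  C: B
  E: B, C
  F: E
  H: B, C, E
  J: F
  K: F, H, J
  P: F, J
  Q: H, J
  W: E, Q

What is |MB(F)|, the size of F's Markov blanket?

Pa(F) = {E}.
Children of F: J, K, P.
Other parents of F's children:
  J has no other parent.
  K's other parents are H, J.
  P also has parent J.
MB(F) = {E, H, J, K, P}, which has 5 nodes.

5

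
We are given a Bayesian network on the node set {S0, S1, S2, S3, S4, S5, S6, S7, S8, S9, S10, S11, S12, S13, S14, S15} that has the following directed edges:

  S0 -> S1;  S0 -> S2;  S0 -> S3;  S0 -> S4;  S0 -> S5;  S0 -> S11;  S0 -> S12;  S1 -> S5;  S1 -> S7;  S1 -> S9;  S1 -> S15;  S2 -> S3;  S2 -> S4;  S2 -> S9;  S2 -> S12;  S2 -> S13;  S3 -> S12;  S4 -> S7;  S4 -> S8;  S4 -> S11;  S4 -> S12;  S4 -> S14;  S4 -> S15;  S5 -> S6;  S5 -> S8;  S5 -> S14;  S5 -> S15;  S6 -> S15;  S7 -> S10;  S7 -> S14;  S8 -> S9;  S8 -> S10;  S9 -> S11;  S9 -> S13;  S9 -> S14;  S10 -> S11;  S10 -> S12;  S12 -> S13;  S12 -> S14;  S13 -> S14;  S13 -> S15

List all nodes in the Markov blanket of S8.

By definition, MB(S8) is built from S8's parents, S8's children, and the co-parents of S8.
Pa(S8) = {S4, S5}.
S8 has children S9, S10.
For each child, the remaining parents (spouses of S8):
  S9: S1, S2
  S10: S7
So the Markov blanket of S8 is {S1, S2, S4, S5, S7, S9, S10}.

{S1, S2, S4, S5, S7, S9, S10}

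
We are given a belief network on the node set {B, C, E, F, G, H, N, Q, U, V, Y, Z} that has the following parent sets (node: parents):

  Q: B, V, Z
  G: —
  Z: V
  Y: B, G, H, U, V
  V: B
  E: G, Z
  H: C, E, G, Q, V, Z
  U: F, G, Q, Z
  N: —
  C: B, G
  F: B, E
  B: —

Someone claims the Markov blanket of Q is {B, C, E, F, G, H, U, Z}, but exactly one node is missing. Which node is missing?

A node's Markov blanket = Pa ∪ Ch ∪ (parents of Ch other than the node itself).
Q has children H, U.
Q has parents B, V, Z.
Parents of each child, excluding Q:
  parents(H) \ {Q} = {C, E, G, V, Z}.
  U also has parents F, G, Z.
MB(Q) = {B, C, E, F, G, H, U, V, Z}.
Comparing with the claimed set, V is missing.

V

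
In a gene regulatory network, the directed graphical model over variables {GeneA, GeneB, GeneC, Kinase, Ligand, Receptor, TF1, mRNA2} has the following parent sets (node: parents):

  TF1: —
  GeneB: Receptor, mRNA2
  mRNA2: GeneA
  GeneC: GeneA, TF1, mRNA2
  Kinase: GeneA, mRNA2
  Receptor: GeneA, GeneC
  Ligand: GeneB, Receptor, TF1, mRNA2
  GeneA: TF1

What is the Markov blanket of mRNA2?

{GeneA, GeneB, GeneC, Kinase, Ligand, Receptor, TF1}

Ch(mRNA2) = {GeneB, GeneC, Kinase, Ligand}.
mRNA2's parents: GeneA.
Parents of each child, excluding mRNA2:
  GeneC: GeneA, TF1
  GeneB: Receptor
  Ligand: GeneB, Receptor, TF1
  Kinase: GeneA
Taking the union gives {GeneA, GeneB, GeneC, Kinase, Ligand, Receptor, TF1}.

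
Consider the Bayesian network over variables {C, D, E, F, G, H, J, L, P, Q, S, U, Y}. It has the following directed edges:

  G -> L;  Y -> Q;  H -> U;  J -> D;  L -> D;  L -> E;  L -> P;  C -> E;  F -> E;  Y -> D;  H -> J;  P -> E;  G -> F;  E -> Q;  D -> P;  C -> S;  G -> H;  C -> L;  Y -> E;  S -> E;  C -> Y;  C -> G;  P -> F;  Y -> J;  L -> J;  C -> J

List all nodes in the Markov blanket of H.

{C, G, J, L, U, Y}

Pa(H) = {G}.
H's children: J, U.
Other parents of H's children:
  J: C, L, Y
  U: —
Taking the union gives {C, G, J, L, U, Y}.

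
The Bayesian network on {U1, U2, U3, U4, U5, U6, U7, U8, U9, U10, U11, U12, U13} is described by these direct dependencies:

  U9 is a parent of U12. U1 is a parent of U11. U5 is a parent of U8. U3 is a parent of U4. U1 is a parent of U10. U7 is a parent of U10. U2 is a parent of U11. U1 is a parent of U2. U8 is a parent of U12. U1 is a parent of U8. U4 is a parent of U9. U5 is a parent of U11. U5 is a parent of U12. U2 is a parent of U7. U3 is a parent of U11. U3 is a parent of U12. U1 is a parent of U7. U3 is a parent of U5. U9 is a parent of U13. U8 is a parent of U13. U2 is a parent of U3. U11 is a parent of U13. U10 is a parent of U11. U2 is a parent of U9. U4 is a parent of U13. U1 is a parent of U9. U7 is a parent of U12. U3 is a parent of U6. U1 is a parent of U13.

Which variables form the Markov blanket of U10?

{U1, U2, U3, U5, U7, U11}

By definition, MB(U10) is built from U10's parents, U10's children, and the co-parents of U10.
Pa(U10) = {U1, U7}.
U10 has child U11.
Parents of each child, excluding U10:
  parents(U11) \ {U10} = {U1, U2, U3, U5}.
Taking the union gives {U1, U2, U3, U5, U7, U11}.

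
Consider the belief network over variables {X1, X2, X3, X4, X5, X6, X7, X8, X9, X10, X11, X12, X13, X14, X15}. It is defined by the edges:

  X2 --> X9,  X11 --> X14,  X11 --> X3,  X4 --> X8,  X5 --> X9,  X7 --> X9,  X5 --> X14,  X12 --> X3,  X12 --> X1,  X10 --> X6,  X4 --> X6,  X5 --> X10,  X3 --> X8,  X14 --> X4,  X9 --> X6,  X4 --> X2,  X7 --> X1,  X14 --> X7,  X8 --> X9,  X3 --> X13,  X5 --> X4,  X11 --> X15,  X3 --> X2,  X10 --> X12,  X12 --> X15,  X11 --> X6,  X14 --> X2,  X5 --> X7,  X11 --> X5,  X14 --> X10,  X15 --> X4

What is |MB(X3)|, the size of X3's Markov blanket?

The Markov blanket of a node is its parents, its children, and the other parents of its children.
X3 has children X2, X8, X13.
X3's parents: X11, X12.
Co-parents of X3 (other parents of its children):
  X13: —
  X8: X4
  X2: X4, X14
MB(X3) = {X2, X4, X8, X11, X12, X13, X14}, which has 7 nodes.

7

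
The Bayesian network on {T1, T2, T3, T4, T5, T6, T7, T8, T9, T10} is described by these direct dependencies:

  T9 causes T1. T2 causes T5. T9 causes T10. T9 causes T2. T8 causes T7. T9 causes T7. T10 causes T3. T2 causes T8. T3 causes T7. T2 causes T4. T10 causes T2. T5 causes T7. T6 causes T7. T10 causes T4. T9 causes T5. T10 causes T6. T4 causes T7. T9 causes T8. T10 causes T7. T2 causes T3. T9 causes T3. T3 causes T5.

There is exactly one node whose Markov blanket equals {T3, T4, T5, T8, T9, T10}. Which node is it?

The target node must have every member of {T3, T4, T5, T8, T9, T10} as a parent, child, or co-parent, and no others.
Parents of T2: T9, T10; children: T3, T4, T5, T8; co-parents: T3, T9, T10.
These exactly cover the given set, so the node is T2.

T2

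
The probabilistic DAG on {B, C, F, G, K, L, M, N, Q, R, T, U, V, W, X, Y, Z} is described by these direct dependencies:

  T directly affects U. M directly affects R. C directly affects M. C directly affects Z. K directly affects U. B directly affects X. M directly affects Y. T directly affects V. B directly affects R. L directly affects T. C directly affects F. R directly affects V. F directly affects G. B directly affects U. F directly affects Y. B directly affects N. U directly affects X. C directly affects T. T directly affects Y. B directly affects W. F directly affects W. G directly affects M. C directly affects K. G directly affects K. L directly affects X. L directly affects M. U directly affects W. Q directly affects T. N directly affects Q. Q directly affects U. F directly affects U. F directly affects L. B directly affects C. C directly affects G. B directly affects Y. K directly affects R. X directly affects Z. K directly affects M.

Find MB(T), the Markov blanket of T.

{B, C, F, K, L, M, Q, R, U, V, Y}

Ch(T) = {U, V, Y}.
T has parents C, L, Q.
For each child, the remaining parents (spouses of T):
  U also has parents B, F, K, Q.
  parents(V) \ {T} = {R}.
  parents(Y) \ {T} = {B, F, M}.
Taking the union gives {B, C, F, K, L, M, Q, R, U, V, Y}.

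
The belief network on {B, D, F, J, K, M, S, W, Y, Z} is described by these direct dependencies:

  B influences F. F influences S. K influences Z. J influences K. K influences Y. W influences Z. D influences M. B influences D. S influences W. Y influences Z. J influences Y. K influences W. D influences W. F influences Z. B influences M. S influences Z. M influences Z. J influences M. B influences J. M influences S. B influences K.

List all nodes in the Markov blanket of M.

{B, D, F, J, K, S, W, Y, Z}

By definition, MB(M) is built from M's parents, M's children, and the co-parents of M.
Pa(M) = {B, D, J}.
M has children S, Z.
Co-parents of M (other parents of its children):
  S: F
  Z: F, K, S, W, Y
MB(M) = {B, D, F, J, K, S, W, Y, Z}.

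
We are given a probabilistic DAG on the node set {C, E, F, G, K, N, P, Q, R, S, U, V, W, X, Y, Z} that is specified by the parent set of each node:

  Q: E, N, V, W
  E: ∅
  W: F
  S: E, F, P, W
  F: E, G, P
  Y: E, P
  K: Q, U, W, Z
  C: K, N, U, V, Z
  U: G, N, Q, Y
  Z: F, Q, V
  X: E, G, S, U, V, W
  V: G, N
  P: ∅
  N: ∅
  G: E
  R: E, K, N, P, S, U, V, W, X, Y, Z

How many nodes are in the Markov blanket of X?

12

Pa(X) = {E, G, S, U, V, W}.
X has child R.
For each child, the remaining parents (spouses of X):
  parents(R) \ {X} = {E, K, N, P, S, U, V, W, Y, Z}.
MB(X) = {E, G, K, N, P, R, S, U, V, W, Y, Z}, which has 12 nodes.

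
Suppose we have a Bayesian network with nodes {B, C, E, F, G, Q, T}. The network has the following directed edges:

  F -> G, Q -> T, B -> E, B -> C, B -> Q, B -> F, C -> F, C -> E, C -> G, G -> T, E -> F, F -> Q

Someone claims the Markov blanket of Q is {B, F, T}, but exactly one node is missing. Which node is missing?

Children of Q: T.
Pa(Q) = {B, F}.
For each child, the remaining parents (spouses of Q):
  parents(T) \ {Q} = {G}.
MB(Q) = {B, F, G, T}.
Comparing with the claimed set, G is missing.

G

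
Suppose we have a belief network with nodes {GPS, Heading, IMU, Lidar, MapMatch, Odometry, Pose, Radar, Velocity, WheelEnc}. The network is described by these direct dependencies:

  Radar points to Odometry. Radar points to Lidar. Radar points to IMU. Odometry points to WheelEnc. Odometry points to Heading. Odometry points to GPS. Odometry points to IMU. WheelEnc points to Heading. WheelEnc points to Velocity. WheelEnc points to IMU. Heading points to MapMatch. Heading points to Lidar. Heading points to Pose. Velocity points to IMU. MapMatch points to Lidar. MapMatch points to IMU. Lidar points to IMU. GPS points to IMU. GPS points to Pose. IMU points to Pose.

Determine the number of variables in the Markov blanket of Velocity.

Children of Velocity: IMU.
Pa(Velocity) = {WheelEnc}.
Parents of each child, excluding Velocity:
  IMU: GPS, Lidar, MapMatch, Odometry, Radar, WheelEnc
MB(Velocity) = {GPS, IMU, Lidar, MapMatch, Odometry, Radar, WheelEnc}, which has 7 nodes.

7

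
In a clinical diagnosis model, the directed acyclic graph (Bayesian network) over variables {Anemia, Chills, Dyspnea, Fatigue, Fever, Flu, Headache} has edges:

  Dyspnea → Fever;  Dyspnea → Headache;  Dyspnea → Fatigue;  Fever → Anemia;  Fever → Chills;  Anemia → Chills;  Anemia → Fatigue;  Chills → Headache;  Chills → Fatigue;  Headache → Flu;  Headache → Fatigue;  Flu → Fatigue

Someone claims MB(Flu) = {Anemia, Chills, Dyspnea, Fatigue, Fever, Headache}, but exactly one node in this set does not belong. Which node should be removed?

A node's Markov blanket = Pa ∪ Ch ∪ (parents of Ch other than the node itself).
Children of Flu: Fatigue.
Parents of Flu: Headache.
For each child, the remaining parents (spouses of Flu):
  Fatigue also has parents Anemia, Chills, Dyspnea, Headache.
MB(Flu) = {Anemia, Chills, Dyspnea, Fatigue, Headache}.
Fever is neither a parent, child, nor co-parent of Flu, so it does not belong.

Fever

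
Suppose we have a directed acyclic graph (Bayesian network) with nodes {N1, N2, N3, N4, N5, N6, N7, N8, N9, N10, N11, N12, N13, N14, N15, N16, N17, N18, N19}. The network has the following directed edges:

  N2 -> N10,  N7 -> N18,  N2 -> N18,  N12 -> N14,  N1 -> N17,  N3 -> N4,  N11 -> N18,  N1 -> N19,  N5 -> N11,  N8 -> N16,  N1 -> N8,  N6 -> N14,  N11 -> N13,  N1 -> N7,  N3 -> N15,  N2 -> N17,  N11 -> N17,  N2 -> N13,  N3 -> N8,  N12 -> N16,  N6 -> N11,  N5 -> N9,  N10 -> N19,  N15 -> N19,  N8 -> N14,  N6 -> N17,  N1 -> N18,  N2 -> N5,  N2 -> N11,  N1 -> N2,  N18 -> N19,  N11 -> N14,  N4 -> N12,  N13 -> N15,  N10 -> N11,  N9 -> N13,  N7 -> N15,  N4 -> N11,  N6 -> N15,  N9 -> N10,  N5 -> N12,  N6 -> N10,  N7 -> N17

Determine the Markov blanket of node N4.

A node's Markov blanket = Pa ∪ Ch ∪ (parents of Ch other than the node itself).
N4 has children N11, N12.
Parents of N4: N3.
Parents of each child, excluding N4:
  N11 also has parents N2, N5, N6, N10.
  N12's other parent is N5.
MB(N4) = {N2, N3, N5, N6, N10, N11, N12}.

{N2, N3, N5, N6, N10, N11, N12}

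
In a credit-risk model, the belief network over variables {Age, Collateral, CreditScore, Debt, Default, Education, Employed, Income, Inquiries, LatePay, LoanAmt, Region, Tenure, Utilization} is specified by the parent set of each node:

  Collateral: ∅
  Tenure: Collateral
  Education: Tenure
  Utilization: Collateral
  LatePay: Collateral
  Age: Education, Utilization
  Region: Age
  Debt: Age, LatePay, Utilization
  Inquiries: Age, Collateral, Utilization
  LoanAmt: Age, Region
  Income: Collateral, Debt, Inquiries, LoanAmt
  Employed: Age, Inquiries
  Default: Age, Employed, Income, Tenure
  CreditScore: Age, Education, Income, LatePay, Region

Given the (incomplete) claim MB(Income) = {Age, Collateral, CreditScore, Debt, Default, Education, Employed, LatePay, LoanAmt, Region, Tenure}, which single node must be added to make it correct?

A node's Markov blanket = Pa ∪ Ch ∪ (parents of Ch other than the node itself).
Income has parents Collateral, Debt, Inquiries, LoanAmt.
Income has children CreditScore, Default.
Parents of each child, excluding Income:
  Default: Age, Employed, Tenure
  CreditScore: Age, Education, LatePay, Region
MB(Income) = {Age, Collateral, CreditScore, Debt, Default, Education, Employed, Inquiries, LatePay, LoanAmt, Region, Tenure}.
Comparing with the claimed set, Inquiries is missing.

Inquiries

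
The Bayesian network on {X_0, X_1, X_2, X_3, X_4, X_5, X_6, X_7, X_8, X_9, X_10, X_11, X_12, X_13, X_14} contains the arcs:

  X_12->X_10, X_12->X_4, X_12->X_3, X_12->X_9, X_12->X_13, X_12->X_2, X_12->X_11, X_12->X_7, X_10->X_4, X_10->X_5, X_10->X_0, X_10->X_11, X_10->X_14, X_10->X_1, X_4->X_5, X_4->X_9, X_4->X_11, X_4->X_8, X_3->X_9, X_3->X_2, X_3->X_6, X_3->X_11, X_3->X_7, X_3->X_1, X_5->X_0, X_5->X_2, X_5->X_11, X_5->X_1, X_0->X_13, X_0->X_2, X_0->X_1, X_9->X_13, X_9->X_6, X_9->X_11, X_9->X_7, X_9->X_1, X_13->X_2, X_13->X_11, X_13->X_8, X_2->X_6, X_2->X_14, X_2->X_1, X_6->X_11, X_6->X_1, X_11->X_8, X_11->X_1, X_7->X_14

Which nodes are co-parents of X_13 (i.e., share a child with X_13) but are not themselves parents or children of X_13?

Children of X_13: X_2, X_8, X_11.
  X_2 also has parents X_0, X_3, X_5, X_12.
  X_11's other parents are X_3, X_4, X_5, X_6, X_9, X_10, X_12.
  X_8 also has parents X_4, X_11.
Excluding nodes already adjacent to X_13 (X_0, X_2, X_8, X_9, X_11, X_12), the co-parent-only contribution is {X_3, X_4, X_5, X_6, X_10}.

{X_3, X_4, X_5, X_6, X_10}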